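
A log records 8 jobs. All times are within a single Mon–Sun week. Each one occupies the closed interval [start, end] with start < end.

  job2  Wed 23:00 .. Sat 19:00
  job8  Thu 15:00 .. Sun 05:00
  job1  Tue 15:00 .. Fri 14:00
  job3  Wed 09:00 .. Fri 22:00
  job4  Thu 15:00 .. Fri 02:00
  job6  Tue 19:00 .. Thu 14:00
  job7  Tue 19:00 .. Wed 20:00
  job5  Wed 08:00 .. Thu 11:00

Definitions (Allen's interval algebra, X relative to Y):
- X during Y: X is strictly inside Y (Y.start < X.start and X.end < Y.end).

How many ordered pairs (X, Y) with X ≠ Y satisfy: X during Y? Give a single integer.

7

Checking all 56 ordered pairs for relation 'during'; matching pairs in alphabetical order:
(job4, job1): job4 during job1 ✓
(job4, job2): job4 during job2 ✓
(job4, job3): job4 during job3 ✓
(job5, job1): job5 during job1 ✓
(job5, job6): job5 during job6 ✓
(job6, job1): job6 during job1 ✓
(job7, job1): job7 during job1 ✓
Count: 7.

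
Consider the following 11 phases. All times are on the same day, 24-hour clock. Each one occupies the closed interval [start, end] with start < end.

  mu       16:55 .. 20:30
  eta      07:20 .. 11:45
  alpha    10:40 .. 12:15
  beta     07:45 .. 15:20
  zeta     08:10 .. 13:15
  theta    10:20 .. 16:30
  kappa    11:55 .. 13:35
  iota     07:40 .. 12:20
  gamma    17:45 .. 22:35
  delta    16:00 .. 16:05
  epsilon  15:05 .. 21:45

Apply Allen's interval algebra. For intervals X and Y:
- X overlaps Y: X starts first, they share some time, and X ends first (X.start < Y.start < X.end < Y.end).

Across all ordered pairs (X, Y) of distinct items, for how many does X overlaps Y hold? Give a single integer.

Checking all 110 ordered pairs for relation 'overlaps'; matching pairs in alphabetical order:
(alpha, kappa): alpha overlaps kappa ✓
(beta, epsilon): beta overlaps epsilon ✓
(beta, theta): beta overlaps theta ✓
(epsilon, gamma): epsilon overlaps gamma ✓
(eta, alpha): eta overlaps alpha ✓
(eta, beta): eta overlaps beta ✓
(eta, iota): eta overlaps iota ✓
(eta, theta): eta overlaps theta ✓
(eta, zeta): eta overlaps zeta ✓
(iota, beta): iota overlaps beta ✓
(iota, kappa): iota overlaps kappa ✓
(iota, theta): iota overlaps theta ✓
(iota, zeta): iota overlaps zeta ✓
(mu, gamma): mu overlaps gamma ✓
(theta, epsilon): theta overlaps epsilon ✓
(zeta, kappa): zeta overlaps kappa ✓
(zeta, theta): zeta overlaps theta ✓
Count: 17.

17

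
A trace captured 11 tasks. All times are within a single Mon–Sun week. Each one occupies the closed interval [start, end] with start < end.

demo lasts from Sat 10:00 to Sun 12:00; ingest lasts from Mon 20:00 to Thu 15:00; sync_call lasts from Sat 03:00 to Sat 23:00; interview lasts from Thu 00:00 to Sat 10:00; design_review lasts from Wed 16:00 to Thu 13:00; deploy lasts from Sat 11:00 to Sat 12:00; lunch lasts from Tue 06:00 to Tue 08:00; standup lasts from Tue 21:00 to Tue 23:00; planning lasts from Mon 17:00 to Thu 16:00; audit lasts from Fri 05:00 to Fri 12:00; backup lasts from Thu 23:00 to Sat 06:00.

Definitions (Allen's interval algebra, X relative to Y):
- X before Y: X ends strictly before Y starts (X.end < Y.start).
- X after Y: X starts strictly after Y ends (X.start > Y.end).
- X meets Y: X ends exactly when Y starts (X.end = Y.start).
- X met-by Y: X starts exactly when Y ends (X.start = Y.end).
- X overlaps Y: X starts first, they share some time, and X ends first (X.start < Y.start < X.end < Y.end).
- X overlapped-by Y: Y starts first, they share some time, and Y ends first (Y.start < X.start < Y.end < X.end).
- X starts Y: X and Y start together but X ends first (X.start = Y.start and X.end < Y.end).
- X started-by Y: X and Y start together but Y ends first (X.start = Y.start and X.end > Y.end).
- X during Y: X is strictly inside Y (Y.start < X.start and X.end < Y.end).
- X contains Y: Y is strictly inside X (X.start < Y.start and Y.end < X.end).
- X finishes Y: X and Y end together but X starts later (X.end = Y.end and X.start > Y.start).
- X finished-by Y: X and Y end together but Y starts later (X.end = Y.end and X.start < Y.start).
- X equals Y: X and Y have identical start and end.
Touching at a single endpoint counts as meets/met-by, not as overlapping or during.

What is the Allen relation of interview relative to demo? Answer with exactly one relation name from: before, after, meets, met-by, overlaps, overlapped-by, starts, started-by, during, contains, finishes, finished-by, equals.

interview = [Thu 00:00, Sat 10:00]; demo = [Sat 10:00, Sun 12:00].
Compare endpoints: interview.start < demo.start, interview.start < demo.end, interview.end = demo.start, interview.end < demo.end.
That pattern is 'meets'.

meets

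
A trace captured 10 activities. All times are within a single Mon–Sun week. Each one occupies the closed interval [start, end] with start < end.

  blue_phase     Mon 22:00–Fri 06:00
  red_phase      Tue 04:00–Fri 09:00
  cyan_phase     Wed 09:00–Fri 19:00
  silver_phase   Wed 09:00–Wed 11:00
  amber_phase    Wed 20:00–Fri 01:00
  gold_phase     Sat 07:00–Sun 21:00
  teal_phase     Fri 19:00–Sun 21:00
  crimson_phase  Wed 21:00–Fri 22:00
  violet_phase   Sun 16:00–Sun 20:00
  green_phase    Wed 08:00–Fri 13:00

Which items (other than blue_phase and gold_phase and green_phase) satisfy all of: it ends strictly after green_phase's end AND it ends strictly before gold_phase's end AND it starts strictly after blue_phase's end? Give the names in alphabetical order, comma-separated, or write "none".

violet_phase

Conditions: its end is strictly after green_phase's end (X.end > Fri 13:00) AND its end is strictly before gold_phase's end (X.end < Sun 21:00) AND its start is strictly after blue_phase's end (X.start > Fri 06:00).
amber_phase: end Fri 01:00 > Fri 13:00? ✗; end Fri 01:00 < Sun 21:00? ✓; start Wed 20:00 > Fri 06:00? ✗ → no.
crimson_phase: end Fri 22:00 > Fri 13:00? ✓; end Fri 22:00 < Sun 21:00? ✓; start Wed 21:00 > Fri 06:00? ✗ → no.
cyan_phase: end Fri 19:00 > Fri 13:00? ✓; end Fri 19:00 < Sun 21:00? ✓; start Wed 09:00 > Fri 06:00? ✗ → no.
red_phase: end Fri 09:00 > Fri 13:00? ✗; end Fri 09:00 < Sun 21:00? ✓; start Tue 04:00 > Fri 06:00? ✗ → no.
silver_phase: end Wed 11:00 > Fri 13:00? ✗; end Wed 11:00 < Sun 21:00? ✓; start Wed 09:00 > Fri 06:00? ✗ → no.
teal_phase: end Sun 21:00 > Fri 13:00? ✓; end Sun 21:00 < Sun 21:00? ✗; start Fri 19:00 > Fri 06:00? ✓ → no.
violet_phase: end Sun 20:00 > Fri 13:00? ✓; end Sun 20:00 < Sun 21:00? ✓; start Sun 16:00 > Fri 06:00? ✓ → yes.
Result: violet_phase.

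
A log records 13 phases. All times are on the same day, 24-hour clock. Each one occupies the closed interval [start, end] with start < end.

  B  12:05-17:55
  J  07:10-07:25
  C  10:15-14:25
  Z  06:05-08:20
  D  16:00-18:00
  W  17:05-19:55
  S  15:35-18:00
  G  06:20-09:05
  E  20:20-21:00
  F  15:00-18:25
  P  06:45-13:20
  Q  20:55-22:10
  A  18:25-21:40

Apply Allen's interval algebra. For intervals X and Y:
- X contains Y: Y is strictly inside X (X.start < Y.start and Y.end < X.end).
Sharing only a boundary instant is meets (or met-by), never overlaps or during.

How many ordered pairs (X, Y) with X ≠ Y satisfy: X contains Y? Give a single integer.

Checking all 156 ordered pairs for relation 'contains'; matching pairs in alphabetical order:
(A, E): A contains E ✓
(F, D): F contains D ✓
(F, S): F contains S ✓
(G, J): G contains J ✓
(P, J): P contains J ✓
(Z, J): Z contains J ✓
Count: 6.

6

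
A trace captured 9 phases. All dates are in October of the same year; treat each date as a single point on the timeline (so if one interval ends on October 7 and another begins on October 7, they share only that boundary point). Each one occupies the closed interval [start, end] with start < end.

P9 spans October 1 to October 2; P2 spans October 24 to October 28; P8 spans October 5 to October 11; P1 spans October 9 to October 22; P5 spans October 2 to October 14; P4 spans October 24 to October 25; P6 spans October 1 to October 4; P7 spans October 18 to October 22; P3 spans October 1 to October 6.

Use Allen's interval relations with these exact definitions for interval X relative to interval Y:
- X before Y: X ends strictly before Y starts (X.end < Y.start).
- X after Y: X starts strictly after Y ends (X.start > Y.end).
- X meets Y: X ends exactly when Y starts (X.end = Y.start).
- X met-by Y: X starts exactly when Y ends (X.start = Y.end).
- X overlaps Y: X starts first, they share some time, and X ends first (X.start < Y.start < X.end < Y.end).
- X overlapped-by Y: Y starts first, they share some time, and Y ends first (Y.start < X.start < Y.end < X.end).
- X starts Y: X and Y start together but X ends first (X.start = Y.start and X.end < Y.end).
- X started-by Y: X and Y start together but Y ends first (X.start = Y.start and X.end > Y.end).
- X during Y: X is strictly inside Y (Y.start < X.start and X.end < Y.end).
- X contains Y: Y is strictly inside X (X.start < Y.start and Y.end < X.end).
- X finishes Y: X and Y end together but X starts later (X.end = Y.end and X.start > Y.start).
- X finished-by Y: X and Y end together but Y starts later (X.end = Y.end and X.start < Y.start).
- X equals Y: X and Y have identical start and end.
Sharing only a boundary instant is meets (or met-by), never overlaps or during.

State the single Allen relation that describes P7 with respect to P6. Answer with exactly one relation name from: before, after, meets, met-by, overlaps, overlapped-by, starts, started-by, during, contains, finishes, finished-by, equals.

after

P7 = [October 18, October 22]; P6 = [October 1, October 4].
Compare endpoints: P7.start > P6.start, P7.start > P6.end, P7.end > P6.start, P7.end > P6.end.
That pattern is 'after'.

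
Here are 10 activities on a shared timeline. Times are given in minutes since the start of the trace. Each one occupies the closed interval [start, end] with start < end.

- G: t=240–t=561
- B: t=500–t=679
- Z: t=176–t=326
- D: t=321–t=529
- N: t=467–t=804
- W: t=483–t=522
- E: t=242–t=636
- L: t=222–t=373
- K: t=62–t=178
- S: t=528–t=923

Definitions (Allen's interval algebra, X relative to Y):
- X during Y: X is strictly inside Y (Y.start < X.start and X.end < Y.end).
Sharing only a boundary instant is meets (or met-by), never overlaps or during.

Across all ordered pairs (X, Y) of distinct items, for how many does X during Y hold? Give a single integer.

Checking all 90 ordered pairs for relation 'during'; matching pairs in alphabetical order:
(B, N): B during N ✓
(D, E): D during E ✓
(D, G): D during G ✓
(W, D): W during D ✓
(W, E): W during E ✓
(W, G): W during G ✓
(W, N): W during N ✓
Count: 7.

7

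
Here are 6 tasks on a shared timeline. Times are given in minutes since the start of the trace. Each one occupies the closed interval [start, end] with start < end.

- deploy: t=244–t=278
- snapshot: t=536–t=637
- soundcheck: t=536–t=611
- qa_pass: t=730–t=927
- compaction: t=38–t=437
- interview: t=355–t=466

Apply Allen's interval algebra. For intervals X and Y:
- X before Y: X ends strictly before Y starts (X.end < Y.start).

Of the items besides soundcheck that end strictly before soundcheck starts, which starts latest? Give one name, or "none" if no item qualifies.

interview

Target soundcheck = [t=536, t=611].
compaction [t=38, t=437] → before → candidate.
deploy [t=244, t=278] → before → candidate.
interview [t=355, t=466] → before → candidate.
qa_pass [t=730, t=927] → after → excluded.
snapshot [t=536, t=637] → started-by → excluded.
Among candidates, latest start is t=355 → interview.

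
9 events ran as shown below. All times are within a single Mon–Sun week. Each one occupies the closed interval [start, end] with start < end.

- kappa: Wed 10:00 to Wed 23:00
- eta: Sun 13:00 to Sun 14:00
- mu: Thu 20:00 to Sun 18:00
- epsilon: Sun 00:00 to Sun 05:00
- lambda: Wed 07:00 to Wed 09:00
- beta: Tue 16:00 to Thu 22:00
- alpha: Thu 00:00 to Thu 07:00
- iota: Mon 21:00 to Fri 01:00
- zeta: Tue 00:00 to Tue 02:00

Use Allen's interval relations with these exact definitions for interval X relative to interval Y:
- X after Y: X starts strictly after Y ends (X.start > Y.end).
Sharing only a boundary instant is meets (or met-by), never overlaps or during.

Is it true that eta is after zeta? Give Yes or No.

eta = [Sun 13:00, Sun 14:00], zeta = [Tue 00:00, Tue 02:00].
Actual relation of eta to zeta: after.
Asked whether 'after' holds → Yes.

Yes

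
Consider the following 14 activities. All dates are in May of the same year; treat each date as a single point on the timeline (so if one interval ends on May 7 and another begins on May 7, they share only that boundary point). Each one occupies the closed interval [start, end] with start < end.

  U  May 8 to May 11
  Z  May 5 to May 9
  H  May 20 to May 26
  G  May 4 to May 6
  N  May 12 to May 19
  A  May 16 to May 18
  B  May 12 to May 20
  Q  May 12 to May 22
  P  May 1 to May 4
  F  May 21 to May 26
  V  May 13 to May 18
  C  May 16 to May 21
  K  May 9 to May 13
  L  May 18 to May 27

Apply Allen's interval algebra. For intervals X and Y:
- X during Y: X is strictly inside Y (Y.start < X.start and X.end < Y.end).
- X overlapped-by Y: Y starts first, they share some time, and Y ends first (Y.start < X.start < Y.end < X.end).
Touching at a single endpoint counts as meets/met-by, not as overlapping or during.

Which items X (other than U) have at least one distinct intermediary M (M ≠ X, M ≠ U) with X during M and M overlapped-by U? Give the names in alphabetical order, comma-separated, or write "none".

none

Target U = [May 8, May 11].
Intermediaries M with M overlapped-by U: K.
Via K — items with X during K: none.
Union: none.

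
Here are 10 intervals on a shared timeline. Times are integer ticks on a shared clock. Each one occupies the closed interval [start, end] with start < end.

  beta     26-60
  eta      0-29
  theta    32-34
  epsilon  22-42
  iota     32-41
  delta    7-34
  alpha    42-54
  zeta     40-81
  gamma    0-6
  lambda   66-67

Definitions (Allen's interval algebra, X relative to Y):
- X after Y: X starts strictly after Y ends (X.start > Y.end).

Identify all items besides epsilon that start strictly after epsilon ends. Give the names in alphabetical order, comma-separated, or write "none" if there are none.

Target epsilon = [22, 42].
alpha [42, 54] → met-by → no.
beta [26, 60] → overlapped-by → no.
delta [7, 34] → overlaps → no.
eta [0, 29] → overlaps → no.
gamma [0, 6] → before → no.
iota [32, 41] → during → no.
lambda [66, 67] → after → yes.
theta [32, 34] → during → no.
zeta [40, 81] → overlapped-by → no.
Result: lambda.

lambda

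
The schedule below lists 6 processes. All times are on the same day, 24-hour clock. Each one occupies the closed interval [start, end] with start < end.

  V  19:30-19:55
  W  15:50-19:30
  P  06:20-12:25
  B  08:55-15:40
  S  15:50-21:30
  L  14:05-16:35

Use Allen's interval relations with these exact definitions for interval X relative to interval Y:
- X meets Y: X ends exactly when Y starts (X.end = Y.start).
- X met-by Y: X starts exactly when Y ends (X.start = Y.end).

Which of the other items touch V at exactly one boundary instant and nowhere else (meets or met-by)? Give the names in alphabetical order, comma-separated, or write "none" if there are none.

Target V = [19:30, 19:55].
B [08:55, 15:40] → before → no.
L [14:05, 16:35] → before → no.
P [06:20, 12:25] → before → no.
S [15:50, 21:30] → contains → no.
W [15:50, 19:30] → meets → yes.
Result: W.

W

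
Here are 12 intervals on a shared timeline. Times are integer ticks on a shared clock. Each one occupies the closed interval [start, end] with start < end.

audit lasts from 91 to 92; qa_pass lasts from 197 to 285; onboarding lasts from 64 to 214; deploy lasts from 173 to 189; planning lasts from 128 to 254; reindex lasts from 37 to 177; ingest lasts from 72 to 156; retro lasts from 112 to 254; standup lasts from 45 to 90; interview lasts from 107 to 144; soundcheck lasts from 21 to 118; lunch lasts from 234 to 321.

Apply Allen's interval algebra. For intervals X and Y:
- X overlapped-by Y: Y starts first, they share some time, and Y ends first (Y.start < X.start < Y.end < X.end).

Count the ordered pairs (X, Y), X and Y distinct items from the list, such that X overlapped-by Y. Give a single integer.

Checking all 132 ordered pairs for relation 'overlapped-by'; matching pairs in alphabetical order:
(deploy, reindex): deploy overlapped-by reindex ✓
(ingest, soundcheck): ingest overlapped-by soundcheck ✓
(ingest, standup): ingest overlapped-by standup ✓
(interview, soundcheck): interview overlapped-by soundcheck ✓
(lunch, planning): lunch overlapped-by planning ✓
(lunch, qa_pass): lunch overlapped-by qa_pass ✓
(lunch, retro): lunch overlapped-by retro ✓
(onboarding, reindex): onboarding overlapped-by reindex ✓
(onboarding, soundcheck): onboarding overlapped-by soundcheck ✓
(onboarding, standup): onboarding overlapped-by standup ✓
(planning, ingest): planning overlapped-by ingest ✓
(planning, interview): planning overlapped-by interview ✓
(planning, onboarding): planning overlapped-by onboarding ✓
(planning, reindex): planning overlapped-by reindex ✓
(qa_pass, onboarding): qa_pass overlapped-by onboarding ✓
(qa_pass, planning): qa_pass overlapped-by planning ✓
(qa_pass, retro): qa_pass overlapped-by retro ✓
(reindex, soundcheck): reindex overlapped-by soundcheck ✓
(retro, ingest): retro overlapped-by ingest ✓
(retro, interview): retro overlapped-by interview ✓
(retro, onboarding): retro overlapped-by onboarding ✓
(retro, reindex): retro overlapped-by reindex ✓
(retro, soundcheck): retro overlapped-by soundcheck ✓
Count: 23.

23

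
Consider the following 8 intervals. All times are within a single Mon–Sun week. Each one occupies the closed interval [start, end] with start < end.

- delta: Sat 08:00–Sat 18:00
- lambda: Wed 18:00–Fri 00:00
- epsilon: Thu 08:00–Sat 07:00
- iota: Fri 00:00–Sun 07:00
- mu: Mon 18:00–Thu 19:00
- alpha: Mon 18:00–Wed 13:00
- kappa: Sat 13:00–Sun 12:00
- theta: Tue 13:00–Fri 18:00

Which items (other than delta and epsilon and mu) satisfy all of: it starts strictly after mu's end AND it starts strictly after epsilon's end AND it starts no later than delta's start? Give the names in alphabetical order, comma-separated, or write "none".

Conditions: its start is strictly after mu's end (X.start > Thu 19:00) AND its start is strictly after epsilon's end (X.start > Sat 07:00) AND its start is no later than delta's start (X.start <= Sat 08:00).
alpha: start Mon 18:00 > Thu 19:00? ✗; start Mon 18:00 > Sat 07:00? ✗; start Mon 18:00 <= Sat 08:00? ✓ → no.
iota: start Fri 00:00 > Thu 19:00? ✓; start Fri 00:00 > Sat 07:00? ✗; start Fri 00:00 <= Sat 08:00? ✓ → no.
kappa: start Sat 13:00 > Thu 19:00? ✓; start Sat 13:00 > Sat 07:00? ✓; start Sat 13:00 <= Sat 08:00? ✗ → no.
lambda: start Wed 18:00 > Thu 19:00? ✗; start Wed 18:00 > Sat 07:00? ✗; start Wed 18:00 <= Sat 08:00? ✓ → no.
theta: start Tue 13:00 > Thu 19:00? ✗; start Tue 13:00 > Sat 07:00? ✗; start Tue 13:00 <= Sat 08:00? ✓ → no.
Result: none.

none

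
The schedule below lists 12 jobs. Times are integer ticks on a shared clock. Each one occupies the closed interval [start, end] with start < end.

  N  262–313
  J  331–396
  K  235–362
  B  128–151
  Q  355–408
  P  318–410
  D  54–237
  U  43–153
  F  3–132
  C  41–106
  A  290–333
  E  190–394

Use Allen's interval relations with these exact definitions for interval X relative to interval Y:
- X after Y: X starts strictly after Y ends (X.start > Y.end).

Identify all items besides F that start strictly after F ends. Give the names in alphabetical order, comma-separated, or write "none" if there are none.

A, E, J, K, N, P, Q

Target F = [3, 132].
A [290, 333] → after → yes.
B [128, 151] → overlapped-by → no.
C [41, 106] → during → no.
D [54, 237] → overlapped-by → no.
E [190, 394] → after → yes.
J [331, 396] → after → yes.
K [235, 362] → after → yes.
N [262, 313] → after → yes.
P [318, 410] → after → yes.
Q [355, 408] → after → yes.
U [43, 153] → overlapped-by → no.
Result: A, E, J, K, N, P, Q.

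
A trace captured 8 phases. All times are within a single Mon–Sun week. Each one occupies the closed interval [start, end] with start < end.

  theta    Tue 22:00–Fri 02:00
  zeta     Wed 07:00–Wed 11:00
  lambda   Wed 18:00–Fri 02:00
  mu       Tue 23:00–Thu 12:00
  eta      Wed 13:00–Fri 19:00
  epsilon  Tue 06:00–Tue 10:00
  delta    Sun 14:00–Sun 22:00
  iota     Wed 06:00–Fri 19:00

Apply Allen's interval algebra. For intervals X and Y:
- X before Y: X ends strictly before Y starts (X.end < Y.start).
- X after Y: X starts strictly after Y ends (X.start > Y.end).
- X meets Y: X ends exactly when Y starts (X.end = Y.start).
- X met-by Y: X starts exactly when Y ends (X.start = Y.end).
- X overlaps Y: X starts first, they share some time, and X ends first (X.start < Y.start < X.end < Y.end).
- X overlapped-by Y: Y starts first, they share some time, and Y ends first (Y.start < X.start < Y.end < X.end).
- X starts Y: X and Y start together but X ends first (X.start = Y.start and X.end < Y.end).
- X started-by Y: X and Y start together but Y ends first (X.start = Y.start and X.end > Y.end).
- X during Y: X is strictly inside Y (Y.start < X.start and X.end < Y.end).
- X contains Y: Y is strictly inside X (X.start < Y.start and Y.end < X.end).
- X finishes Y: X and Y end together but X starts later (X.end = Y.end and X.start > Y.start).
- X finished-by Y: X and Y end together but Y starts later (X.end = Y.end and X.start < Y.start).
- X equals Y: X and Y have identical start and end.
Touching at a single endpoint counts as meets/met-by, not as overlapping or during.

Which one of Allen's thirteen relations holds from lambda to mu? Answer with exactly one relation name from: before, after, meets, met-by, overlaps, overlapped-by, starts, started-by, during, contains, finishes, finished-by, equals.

overlapped-by

lambda = [Wed 18:00, Fri 02:00]; mu = [Tue 23:00, Thu 12:00].
Compare endpoints: lambda.start > mu.start, lambda.start < mu.end, lambda.end > mu.start, lambda.end > mu.end.
That pattern is 'overlapped-by'.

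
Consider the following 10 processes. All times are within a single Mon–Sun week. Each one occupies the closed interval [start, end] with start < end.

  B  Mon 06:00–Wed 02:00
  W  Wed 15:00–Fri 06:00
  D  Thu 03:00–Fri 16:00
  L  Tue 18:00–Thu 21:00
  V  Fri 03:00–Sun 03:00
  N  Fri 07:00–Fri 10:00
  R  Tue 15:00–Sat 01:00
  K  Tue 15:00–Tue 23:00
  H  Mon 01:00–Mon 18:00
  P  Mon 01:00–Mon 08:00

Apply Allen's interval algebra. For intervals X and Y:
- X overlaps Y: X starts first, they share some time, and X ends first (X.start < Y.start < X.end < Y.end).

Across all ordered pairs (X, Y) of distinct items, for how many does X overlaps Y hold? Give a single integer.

Checking all 90 ordered pairs for relation 'overlaps'; matching pairs in alphabetical order:
(B, L): B overlaps L ✓
(B, R): B overlaps R ✓
(D, V): D overlaps V ✓
(H, B): H overlaps B ✓
(K, L): K overlaps L ✓
(L, D): L overlaps D ✓
(L, W): L overlaps W ✓
(P, B): P overlaps B ✓
(R, V): R overlaps V ✓
(W, D): W overlaps D ✓
(W, V): W overlaps V ✓
Count: 11.

11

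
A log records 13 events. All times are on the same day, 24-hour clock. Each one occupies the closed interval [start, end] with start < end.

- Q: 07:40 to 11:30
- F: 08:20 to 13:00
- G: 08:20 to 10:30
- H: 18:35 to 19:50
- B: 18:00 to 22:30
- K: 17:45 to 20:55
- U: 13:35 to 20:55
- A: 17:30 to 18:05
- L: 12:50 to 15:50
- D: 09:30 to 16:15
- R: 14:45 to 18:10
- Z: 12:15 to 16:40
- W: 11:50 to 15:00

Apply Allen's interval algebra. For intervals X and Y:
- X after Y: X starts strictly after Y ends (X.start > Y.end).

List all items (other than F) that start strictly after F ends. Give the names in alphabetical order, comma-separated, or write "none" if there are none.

Target F = [08:20, 13:00].
A [17:30, 18:05] → after → yes.
B [18:00, 22:30] → after → yes.
D [09:30, 16:15] → overlapped-by → no.
G [08:20, 10:30] → starts → no.
H [18:35, 19:50] → after → yes.
K [17:45, 20:55] → after → yes.
L [12:50, 15:50] → overlapped-by → no.
Q [07:40, 11:30] → overlaps → no.
R [14:45, 18:10] → after → yes.
U [13:35, 20:55] → after → yes.
W [11:50, 15:00] → overlapped-by → no.
Z [12:15, 16:40] → overlapped-by → no.
Result: A, B, H, K, R, U.

A, B, H, K, R, U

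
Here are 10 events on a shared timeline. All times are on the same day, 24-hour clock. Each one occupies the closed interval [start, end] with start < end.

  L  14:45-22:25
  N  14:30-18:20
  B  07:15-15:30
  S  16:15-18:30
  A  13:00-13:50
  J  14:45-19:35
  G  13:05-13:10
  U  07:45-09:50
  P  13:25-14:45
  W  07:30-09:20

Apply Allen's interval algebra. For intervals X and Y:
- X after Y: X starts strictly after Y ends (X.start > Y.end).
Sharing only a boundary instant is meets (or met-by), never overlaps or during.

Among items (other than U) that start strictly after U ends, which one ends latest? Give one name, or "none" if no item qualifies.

L

Target U = [07:45, 09:50].
A [13:00, 13:50] → after → candidate.
B [07:15, 15:30] → contains → excluded.
G [13:05, 13:10] → after → candidate.
J [14:45, 19:35] → after → candidate.
L [14:45, 22:25] → after → candidate.
N [14:30, 18:20] → after → candidate.
P [13:25, 14:45] → after → candidate.
S [16:15, 18:30] → after → candidate.
W [07:30, 09:20] → overlaps → excluded.
Among candidates, latest end is 22:25 → L.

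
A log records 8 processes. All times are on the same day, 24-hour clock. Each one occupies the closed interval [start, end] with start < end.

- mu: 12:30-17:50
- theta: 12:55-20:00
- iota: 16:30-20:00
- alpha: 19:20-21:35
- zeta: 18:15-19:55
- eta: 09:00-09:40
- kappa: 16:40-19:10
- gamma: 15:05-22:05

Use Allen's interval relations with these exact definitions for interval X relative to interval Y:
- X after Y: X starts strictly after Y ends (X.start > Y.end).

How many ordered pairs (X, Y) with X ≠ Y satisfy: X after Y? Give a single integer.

10

Checking all 56 ordered pairs for relation 'after'; matching pairs in alphabetical order:
(alpha, eta): alpha after eta ✓
(alpha, kappa): alpha after kappa ✓
(alpha, mu): alpha after mu ✓
(gamma, eta): gamma after eta ✓
(iota, eta): iota after eta ✓
(kappa, eta): kappa after eta ✓
(mu, eta): mu after eta ✓
(theta, eta): theta after eta ✓
(zeta, eta): zeta after eta ✓
(zeta, mu): zeta after mu ✓
Count: 10.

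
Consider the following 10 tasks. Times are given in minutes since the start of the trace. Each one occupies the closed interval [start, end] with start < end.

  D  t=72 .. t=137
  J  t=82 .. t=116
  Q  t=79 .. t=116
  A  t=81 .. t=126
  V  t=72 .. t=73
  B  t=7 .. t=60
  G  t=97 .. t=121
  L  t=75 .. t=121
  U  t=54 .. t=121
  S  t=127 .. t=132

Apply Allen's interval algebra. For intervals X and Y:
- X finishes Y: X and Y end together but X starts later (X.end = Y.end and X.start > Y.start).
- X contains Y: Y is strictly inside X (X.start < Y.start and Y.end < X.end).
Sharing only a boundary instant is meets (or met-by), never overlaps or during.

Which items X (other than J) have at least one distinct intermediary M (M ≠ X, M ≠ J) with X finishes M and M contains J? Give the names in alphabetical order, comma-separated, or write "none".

Target J = [t=82, t=116].
Intermediaries M with M contains J: A, D, L, U.
Via A — items with X finishes A: none.
Via D — items with X finishes D: none.
Via L — items with X finishes L: G.
Via U — items with X finishes U: G, L.
Union: G, L.

G, L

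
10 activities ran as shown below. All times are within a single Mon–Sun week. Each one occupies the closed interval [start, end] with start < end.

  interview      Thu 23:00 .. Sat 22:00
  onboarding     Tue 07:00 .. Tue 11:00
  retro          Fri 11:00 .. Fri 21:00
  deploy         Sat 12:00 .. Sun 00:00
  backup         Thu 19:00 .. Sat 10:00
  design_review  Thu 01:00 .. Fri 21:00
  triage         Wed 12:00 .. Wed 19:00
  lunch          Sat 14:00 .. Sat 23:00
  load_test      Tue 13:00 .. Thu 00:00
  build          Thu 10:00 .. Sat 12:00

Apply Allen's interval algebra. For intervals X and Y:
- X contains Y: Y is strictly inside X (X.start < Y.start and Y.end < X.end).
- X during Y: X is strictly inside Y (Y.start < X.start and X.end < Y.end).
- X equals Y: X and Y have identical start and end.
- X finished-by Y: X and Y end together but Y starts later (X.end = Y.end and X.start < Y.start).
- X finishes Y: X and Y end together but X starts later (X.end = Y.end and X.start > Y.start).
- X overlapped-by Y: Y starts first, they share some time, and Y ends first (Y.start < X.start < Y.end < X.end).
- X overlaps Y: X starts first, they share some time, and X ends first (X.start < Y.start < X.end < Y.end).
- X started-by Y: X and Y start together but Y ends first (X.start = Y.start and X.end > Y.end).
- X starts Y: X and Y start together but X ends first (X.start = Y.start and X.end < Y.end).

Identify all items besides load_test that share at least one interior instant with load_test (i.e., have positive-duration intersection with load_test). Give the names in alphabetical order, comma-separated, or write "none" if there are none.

triage

Target load_test = [Tue 13:00, Thu 00:00].
backup [Thu 19:00, Sat 10:00] → after → no.
build [Thu 10:00, Sat 12:00] → after → no.
deploy [Sat 12:00, Sun 00:00] → after → no.
design_review [Thu 01:00, Fri 21:00] → after → no.
interview [Thu 23:00, Sat 22:00] → after → no.
lunch [Sat 14:00, Sat 23:00] → after → no.
onboarding [Tue 07:00, Tue 11:00] → before → no.
retro [Fri 11:00, Fri 21:00] → after → no.
triage [Wed 12:00, Wed 19:00] → during → yes.
Result: triage.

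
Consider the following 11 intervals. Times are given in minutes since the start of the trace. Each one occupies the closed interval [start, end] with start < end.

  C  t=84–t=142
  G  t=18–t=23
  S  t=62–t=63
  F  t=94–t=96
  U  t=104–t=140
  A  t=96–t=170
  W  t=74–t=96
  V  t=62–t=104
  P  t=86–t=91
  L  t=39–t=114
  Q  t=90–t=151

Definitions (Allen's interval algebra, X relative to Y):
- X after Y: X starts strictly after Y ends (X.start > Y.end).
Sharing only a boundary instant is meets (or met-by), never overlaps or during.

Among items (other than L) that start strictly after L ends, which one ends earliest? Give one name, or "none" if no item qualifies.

Target L = [t=39, t=114].
A [t=96, t=170] → overlapped-by → excluded.
C [t=84, t=142] → overlapped-by → excluded.
F [t=94, t=96] → during → excluded.
G [t=18, t=23] → before → excluded.
P [t=86, t=91] → during → excluded.
Q [t=90, t=151] → overlapped-by → excluded.
S [t=62, t=63] → during → excluded.
U [t=104, t=140] → overlapped-by → excluded.
V [t=62, t=104] → during → excluded.
W [t=74, t=96] → during → excluded.
No candidates → none.

none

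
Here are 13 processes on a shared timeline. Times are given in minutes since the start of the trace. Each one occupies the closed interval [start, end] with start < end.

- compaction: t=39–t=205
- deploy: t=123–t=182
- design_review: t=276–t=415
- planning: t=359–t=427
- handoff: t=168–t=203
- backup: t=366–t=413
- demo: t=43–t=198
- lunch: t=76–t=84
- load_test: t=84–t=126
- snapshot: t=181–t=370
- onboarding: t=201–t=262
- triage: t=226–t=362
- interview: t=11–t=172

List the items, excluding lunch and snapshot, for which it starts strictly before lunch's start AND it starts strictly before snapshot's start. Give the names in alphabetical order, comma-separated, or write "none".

compaction, demo, interview

Conditions: its start is strictly before lunch's start (X.start < t=76) AND its start is strictly before snapshot's start (X.start < t=181).
backup: start t=366 < t=76? ✗; start t=366 < t=181? ✗ → no.
compaction: start t=39 < t=76? ✓; start t=39 < t=181? ✓ → yes.
demo: start t=43 < t=76? ✓; start t=43 < t=181? ✓ → yes.
deploy: start t=123 < t=76? ✗; start t=123 < t=181? ✓ → no.
design_review: start t=276 < t=76? ✗; start t=276 < t=181? ✗ → no.
handoff: start t=168 < t=76? ✗; start t=168 < t=181? ✓ → no.
interview: start t=11 < t=76? ✓; start t=11 < t=181? ✓ → yes.
load_test: start t=84 < t=76? ✗; start t=84 < t=181? ✓ → no.
onboarding: start t=201 < t=76? ✗; start t=201 < t=181? ✗ → no.
planning: start t=359 < t=76? ✗; start t=359 < t=181? ✗ → no.
triage: start t=226 < t=76? ✗; start t=226 < t=181? ✗ → no.
Result: compaction, demo, interview.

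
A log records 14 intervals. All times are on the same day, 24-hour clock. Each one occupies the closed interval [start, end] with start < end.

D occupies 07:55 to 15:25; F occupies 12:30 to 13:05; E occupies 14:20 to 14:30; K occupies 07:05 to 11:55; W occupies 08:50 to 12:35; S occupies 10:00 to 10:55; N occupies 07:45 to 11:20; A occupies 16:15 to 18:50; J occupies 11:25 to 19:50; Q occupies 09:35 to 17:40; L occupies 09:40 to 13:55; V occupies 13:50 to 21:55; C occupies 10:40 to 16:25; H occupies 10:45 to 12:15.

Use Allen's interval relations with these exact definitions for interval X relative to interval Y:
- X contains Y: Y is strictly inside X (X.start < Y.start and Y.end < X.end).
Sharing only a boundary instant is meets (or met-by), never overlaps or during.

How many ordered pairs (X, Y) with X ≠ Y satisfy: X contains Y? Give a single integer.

Checking all 182 ordered pairs for relation 'contains'; matching pairs in alphabetical order:
(C, E): C contains E ✓
(C, F): C contains F ✓
(C, H): C contains H ✓
(D, E): D contains E ✓
(D, F): D contains F ✓
(D, H): D contains H ✓
(D, L): D contains L ✓
(D, S): D contains S ✓
(D, W): D contains W ✓
(J, A): J contains A ✓
(J, E): J contains E ✓
(J, F): J contains F ✓
(K, N): K contains N ✓
(K, S): K contains S ✓
(L, F): L contains F ✓
(L, H): L contains H ✓
(L, S): L contains S ✓
(N, S): N contains S ✓
(Q, C): Q contains C ✓
(Q, E): Q contains E ✓
(Q, F): Q contains F ✓
(Q, H): Q contains H ✓
(Q, L): Q contains L ✓
(Q, S): Q contains S ✓
... plus 4 further pairs not listed.
Count: 28.

28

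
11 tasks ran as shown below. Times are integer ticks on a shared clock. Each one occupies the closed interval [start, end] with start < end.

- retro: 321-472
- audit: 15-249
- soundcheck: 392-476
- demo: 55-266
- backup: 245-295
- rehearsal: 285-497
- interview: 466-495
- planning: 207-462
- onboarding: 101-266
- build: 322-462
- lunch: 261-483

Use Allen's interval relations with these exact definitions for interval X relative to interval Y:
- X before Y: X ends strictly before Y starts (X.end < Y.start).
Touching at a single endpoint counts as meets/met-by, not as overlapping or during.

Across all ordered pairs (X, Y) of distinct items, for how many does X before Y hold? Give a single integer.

22

Checking all 110 ordered pairs for relation 'before'; matching pairs in alphabetical order:
(audit, build): audit before build ✓
(audit, interview): audit before interview ✓
(audit, lunch): audit before lunch ✓
(audit, rehearsal): audit before rehearsal ✓
(audit, retro): audit before retro ✓
(audit, soundcheck): audit before soundcheck ✓
(backup, build): backup before build ✓
(backup, interview): backup before interview ✓
(backup, retro): backup before retro ✓
(backup, soundcheck): backup before soundcheck ✓
(build, interview): build before interview ✓
(demo, build): demo before build ✓
(demo, interview): demo before interview ✓
(demo, rehearsal): demo before rehearsal ✓
(demo, retro): demo before retro ✓
(demo, soundcheck): demo before soundcheck ✓
(onboarding, build): onboarding before build ✓
(onboarding, interview): onboarding before interview ✓
(onboarding, rehearsal): onboarding before rehearsal ✓
(onboarding, retro): onboarding before retro ✓
(onboarding, soundcheck): onboarding before soundcheck ✓
(planning, interview): planning before interview ✓
Count: 22.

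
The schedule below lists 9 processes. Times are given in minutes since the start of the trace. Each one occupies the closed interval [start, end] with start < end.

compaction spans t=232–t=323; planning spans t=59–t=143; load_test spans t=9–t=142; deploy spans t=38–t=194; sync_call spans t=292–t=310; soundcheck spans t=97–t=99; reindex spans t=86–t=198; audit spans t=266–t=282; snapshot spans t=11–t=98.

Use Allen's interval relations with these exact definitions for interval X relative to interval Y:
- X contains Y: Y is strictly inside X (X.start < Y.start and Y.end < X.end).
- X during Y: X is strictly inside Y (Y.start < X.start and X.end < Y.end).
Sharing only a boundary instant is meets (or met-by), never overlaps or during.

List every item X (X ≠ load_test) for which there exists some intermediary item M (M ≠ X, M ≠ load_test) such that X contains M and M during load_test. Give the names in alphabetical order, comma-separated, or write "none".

deploy, planning, reindex

Target load_test = [t=9, t=142].
Intermediaries M with M during load_test: snapshot, soundcheck.
Via snapshot — items with X contains snapshot: none.
Via soundcheck — items with X contains soundcheck: deploy, planning, reindex.
Union: deploy, planning, reindex.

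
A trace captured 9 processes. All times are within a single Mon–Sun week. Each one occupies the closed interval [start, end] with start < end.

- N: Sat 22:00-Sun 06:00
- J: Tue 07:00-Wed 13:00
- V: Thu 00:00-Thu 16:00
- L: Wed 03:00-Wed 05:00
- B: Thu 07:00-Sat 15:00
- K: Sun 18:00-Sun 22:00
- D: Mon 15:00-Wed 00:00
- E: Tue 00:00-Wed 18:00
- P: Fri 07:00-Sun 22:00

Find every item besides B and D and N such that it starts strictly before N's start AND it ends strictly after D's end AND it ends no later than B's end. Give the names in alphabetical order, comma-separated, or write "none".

E, J, L, V

Conditions: its start is strictly before N's start (X.start < Sat 22:00) AND its end is strictly after D's end (X.end > Wed 00:00) AND its end is no later than B's end (X.end <= Sat 15:00).
E: start Tue 00:00 < Sat 22:00? ✓; end Wed 18:00 > Wed 00:00? ✓; end Wed 18:00 <= Sat 15:00? ✓ → yes.
J: start Tue 07:00 < Sat 22:00? ✓; end Wed 13:00 > Wed 00:00? ✓; end Wed 13:00 <= Sat 15:00? ✓ → yes.
K: start Sun 18:00 < Sat 22:00? ✗; end Sun 22:00 > Wed 00:00? ✓; end Sun 22:00 <= Sat 15:00? ✗ → no.
L: start Wed 03:00 < Sat 22:00? ✓; end Wed 05:00 > Wed 00:00? ✓; end Wed 05:00 <= Sat 15:00? ✓ → yes.
P: start Fri 07:00 < Sat 22:00? ✓; end Sun 22:00 > Wed 00:00? ✓; end Sun 22:00 <= Sat 15:00? ✗ → no.
V: start Thu 00:00 < Sat 22:00? ✓; end Thu 16:00 > Wed 00:00? ✓; end Thu 16:00 <= Sat 15:00? ✓ → yes.
Result: E, J, L, V.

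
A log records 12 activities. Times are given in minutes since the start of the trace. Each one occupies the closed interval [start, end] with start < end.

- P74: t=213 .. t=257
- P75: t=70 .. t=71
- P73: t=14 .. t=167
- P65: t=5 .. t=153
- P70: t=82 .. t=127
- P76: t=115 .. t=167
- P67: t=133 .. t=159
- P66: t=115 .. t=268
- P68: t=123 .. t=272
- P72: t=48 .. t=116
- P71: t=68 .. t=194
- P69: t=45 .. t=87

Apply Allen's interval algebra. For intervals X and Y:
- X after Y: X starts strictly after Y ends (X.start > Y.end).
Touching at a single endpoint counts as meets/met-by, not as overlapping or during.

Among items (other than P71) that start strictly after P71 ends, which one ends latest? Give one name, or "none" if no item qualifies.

P74

Target P71 = [t=68, t=194].
P65 [t=5, t=153] → overlaps → excluded.
P66 [t=115, t=268] → overlapped-by → excluded.
P67 [t=133, t=159] → during → excluded.
P68 [t=123, t=272] → overlapped-by → excluded.
P69 [t=45, t=87] → overlaps → excluded.
P70 [t=82, t=127] → during → excluded.
P72 [t=48, t=116] → overlaps → excluded.
P73 [t=14, t=167] → overlaps → excluded.
P74 [t=213, t=257] → after → candidate.
P75 [t=70, t=71] → during → excluded.
P76 [t=115, t=167] → during → excluded.
Among candidates, latest end is t=257 → P74.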